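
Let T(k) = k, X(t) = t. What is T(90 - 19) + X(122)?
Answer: 193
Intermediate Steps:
T(90 - 19) + X(122) = (90 - 19) + 122 = 71 + 122 = 193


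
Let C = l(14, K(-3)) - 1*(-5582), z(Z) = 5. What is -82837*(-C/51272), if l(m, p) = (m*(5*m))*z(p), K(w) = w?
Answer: 434148717/25636 ≈ 16935.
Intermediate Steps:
l(m, p) = 25*m² (l(m, p) = (m*(5*m))*5 = (5*m²)*5 = 25*m²)
C = 10482 (C = 25*14² - 1*(-5582) = 25*196 + 5582 = 4900 + 5582 = 10482)
-82837*(-C/51272) = -82837/((-51272/10482)) = -82837/((-51272*1/10482)) = -82837/(-25636/5241) = -82837*(-5241/25636) = 434148717/25636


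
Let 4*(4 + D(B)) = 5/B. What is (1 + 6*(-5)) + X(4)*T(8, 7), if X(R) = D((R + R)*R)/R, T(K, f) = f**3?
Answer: -188749/512 ≈ -368.65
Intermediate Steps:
D(B) = -4 + 5/(4*B) (D(B) = -4 + (5/B)/4 = -4 + 5/(4*B))
X(R) = (-4 + 5/(8*R**2))/R (X(R) = (-4 + 5/(4*(((R + R)*R))))/R = (-4 + 5/(4*(((2*R)*R))))/R = (-4 + 5/(4*((2*R**2))))/R = (-4 + 5*(1/(2*R**2))/4)/R = (-4 + 5/(8*R**2))/R)
(1 + 6*(-5)) + X(4)*T(8, 7) = (1 + 6*(-5)) + (-4/4 + (5/8)/4**3)*7**3 = (1 - 30) + (-4*1/4 + (5/8)*(1/64))*343 = -29 + (-1 + 5/512)*343 = -29 - 507/512*343 = -29 - 173901/512 = -188749/512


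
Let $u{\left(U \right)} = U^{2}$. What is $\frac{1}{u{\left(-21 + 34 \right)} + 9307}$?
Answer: $\frac{1}{9476} \approx 0.00010553$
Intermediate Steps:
$\frac{1}{u{\left(-21 + 34 \right)} + 9307} = \frac{1}{\left(-21 + 34\right)^{2} + 9307} = \frac{1}{13^{2} + 9307} = \frac{1}{169 + 9307} = \frac{1}{9476}$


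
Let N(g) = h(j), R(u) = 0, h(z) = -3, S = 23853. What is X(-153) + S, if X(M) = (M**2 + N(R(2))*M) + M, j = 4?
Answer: 47568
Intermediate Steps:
N(g) = -3
X(M) = M**2 - 2*M (X(M) = (M**2 - 3*M) + M = M**2 - 2*M)
X(-153) + S = -153*(-2 - 153) + 23853 = -153*(-155) + 23853 = 23715 + 23853 = 47568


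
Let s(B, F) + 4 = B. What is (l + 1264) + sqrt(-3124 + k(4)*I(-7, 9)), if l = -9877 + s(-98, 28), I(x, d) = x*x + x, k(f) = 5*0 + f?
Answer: -8715 + 2*I*sqrt(739) ≈ -8715.0 + 54.369*I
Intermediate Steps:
s(B, F) = -4 + B
k(f) = f (k(f) = 0 + f = f)
I(x, d) = x + x**2 (I(x, d) = x**2 + x = x + x**2)
l = -9979 (l = -9877 + (-4 - 98) = -9877 - 102 = -9979)
(l + 1264) + sqrt(-3124 + k(4)*I(-7, 9)) = (-9979 + 1264) + sqrt(-3124 + 4*(-7*(1 - 7))) = -8715 + sqrt(-3124 + 4*(-7*(-6))) = -8715 + sqrt(-3124 + 4*42) = -8715 + sqrt(-3124 + 168) = -8715 + sqrt(-2956) = -8715 + 2*I*sqrt(739)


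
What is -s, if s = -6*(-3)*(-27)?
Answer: 486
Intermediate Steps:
s = -486 (s = 18*(-27) = -486)
-s = -1*(-486) = 486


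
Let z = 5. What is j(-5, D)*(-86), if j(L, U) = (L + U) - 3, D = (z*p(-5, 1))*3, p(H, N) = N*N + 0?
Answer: -602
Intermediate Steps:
p(H, N) = N² (p(H, N) = N² + 0 = N²)
D = 15 (D = (5*1²)*3 = (5*1)*3 = 5*3 = 15)
j(L, U) = -3 + L + U
j(-5, D)*(-86) = (-3 - 5 + 15)*(-86) = 7*(-86) = -602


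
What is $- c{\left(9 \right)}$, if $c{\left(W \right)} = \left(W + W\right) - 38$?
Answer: $20$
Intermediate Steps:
$c{\left(W \right)} = -38 + 2 W$ ($c{\left(W \right)} = 2 W - 38 = -38 + 2 W$)
$- c{\left(9 \right)} = - (-38 + 2 \cdot 9) = - (-38 + 18) = \left(-1\right) \left(-20\right) = 20$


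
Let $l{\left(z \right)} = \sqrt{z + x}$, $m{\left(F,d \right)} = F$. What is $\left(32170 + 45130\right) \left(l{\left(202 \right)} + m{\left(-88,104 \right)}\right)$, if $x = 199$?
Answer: $-6802400 + 77300 \sqrt{401} \approx -5.2545 \cdot 10^{6}$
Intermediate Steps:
$l{\left(z \right)} = \sqrt{199 + z}$ ($l{\left(z \right)} = \sqrt{z + 199} = \sqrt{199 + z}$)
$\left(32170 + 45130\right) \left(l{\left(202 \right)} + m{\left(-88,104 \right)}\right) = \left(32170 + 45130\right) \left(\sqrt{199 + 202} - 88\right) = 77300 \left(\sqrt{401} - 88\right) = 77300 \left(-88 + \sqrt{401}\right) = -6802400 + 77300 \sqrt{401}$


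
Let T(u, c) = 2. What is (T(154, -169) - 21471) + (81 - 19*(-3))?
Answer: -21331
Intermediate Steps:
(T(154, -169) - 21471) + (81 - 19*(-3)) = (2 - 21471) + (81 - 19*(-3)) = -21469 + (81 + 57) = -21469 + 138 = -21331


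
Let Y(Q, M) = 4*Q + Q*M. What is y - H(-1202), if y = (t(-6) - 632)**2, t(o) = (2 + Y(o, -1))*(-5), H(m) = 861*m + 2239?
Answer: 1337387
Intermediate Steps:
Y(Q, M) = 4*Q + M*Q
H(m) = 2239 + 861*m
t(o) = -10 - 15*o (t(o) = (2 + o*(4 - 1))*(-5) = (2 + o*3)*(-5) = (2 + 3*o)*(-5) = -10 - 15*o)
y = 304704 (y = ((-10 - 15*(-6)) - 632)**2 = ((-10 + 90) - 632)**2 = (80 - 632)**2 = (-552)**2 = 304704)
y - H(-1202) = 304704 - (2239 + 861*(-1202)) = 304704 - (2239 - 1034922) = 304704 - 1*(-1032683) = 304704 + 1032683 = 1337387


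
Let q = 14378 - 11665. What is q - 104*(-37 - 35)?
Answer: 10201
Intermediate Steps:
q = 2713
q - 104*(-37 - 35) = 2713 - 104*(-37 - 35) = 2713 - 104*(-72) = 2713 + 7488 = 10201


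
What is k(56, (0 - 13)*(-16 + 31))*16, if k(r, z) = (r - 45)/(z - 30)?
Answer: -176/225 ≈ -0.78222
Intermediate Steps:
k(r, z) = (-45 + r)/(-30 + z)
k(56, (0 - 13)*(-16 + 31))*16 = ((-45 + 56)/(-30 + (0 - 13)*(-16 + 31)))*16 = (11/(-30 - 13*15))*16 = (11/(-30 - 195))*16 = (11/(-225))*16 = -1/225*11*16 = -11/225*16 = -176/225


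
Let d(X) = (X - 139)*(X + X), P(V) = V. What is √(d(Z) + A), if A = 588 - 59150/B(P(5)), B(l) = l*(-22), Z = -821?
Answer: √190870933/11 ≈ 1256.0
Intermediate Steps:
B(l) = -22*l
d(X) = 2*X*(-139 + X) (d(X) = (-139 + X)*(2*X) = 2*X*(-139 + X))
A = 12383/11 (A = 588 - 59150/((-22*5)) = 588 - 59150/(-110) = 588 - 59150*(-1)/110 = 588 - 910*(-13/22) = 588 + 5915/11 = 12383/11 ≈ 1125.7)
√(d(Z) + A) = √(2*(-821)*(-139 - 821) + 12383/11) = √(2*(-821)*(-960) + 12383/11) = √(1576320 + 12383/11) = √(17351903/11) = √190870933/11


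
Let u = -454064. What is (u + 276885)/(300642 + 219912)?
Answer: -177179/520554 ≈ -0.34037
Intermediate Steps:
(u + 276885)/(300642 + 219912) = (-454064 + 276885)/(300642 + 219912) = -177179/520554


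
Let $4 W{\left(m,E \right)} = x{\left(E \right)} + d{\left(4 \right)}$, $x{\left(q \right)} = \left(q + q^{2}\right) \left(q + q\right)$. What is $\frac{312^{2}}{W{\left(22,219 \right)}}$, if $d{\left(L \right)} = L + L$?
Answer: $\frac{117}{6341} \approx 0.018451$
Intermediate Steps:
$x{\left(q \right)} = 2 q \left(q + q^{2}\right)$ ($x{\left(q \right)} = \left(q + q^{2}\right) 2 q = 2 q \left(q + q^{2}\right)$)
$d{\left(L \right)} = 2 L$
$W{\left(m,E \right)} = 2 + \frac{E^{2} \left(1 + E\right)}{2}$ ($W{\left(m,E \right)} = \frac{2 E^{2} \left(1 + E\right) + 2 \cdot 4}{4} = \frac{2 E^{2} \left(1 + E\right) + 8}{4} = \frac{8 + 2 E^{2} \left(1 + E\right)}{4} = 2 + \frac{E^{2} \left(1 + E\right)}{2}$)
$\frac{312^{2}}{W{\left(22,219 \right)}} = \frac{312^{2}}{2 + \frac{219^{2} \left(1 + 219\right)}{2}} = \frac{97344}{2 + \frac{1}{2} \cdot 47961 \cdot 220} = \frac{97344}{2 + 5275710} = \frac{97344}{5275712} = 97344 \cdot \frac{1}{5275712} = \frac{117}{6341}$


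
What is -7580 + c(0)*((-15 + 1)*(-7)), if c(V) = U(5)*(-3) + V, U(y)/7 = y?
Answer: -17870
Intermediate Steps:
U(y) = 7*y
c(V) = -105 + V (c(V) = (7*5)*(-3) + V = 35*(-3) + V = -105 + V)
-7580 + c(0)*((-15 + 1)*(-7)) = -7580 + (-105 + 0)*((-15 + 1)*(-7)) = -7580 - (-1470)*(-7) = -7580 - 105*98 = -7580 - 10290 = -17870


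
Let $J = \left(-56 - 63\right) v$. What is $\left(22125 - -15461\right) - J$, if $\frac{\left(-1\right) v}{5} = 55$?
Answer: $4861$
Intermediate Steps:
$v = -275$ ($v = \left(-5\right) 55 = -275$)
$J = 32725$ ($J = \left(-56 - 63\right) \left(-275\right) = \left(-119\right) \left(-275\right) = 32725$)
$\left(22125 - -15461\right) - J = \left(22125 - -15461\right) - 32725 = \left(22125 + 15461\right) - 32725 = 37586 - 32725 = 4861$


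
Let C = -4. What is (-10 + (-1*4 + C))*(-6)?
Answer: 108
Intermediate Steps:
(-10 + (-1*4 + C))*(-6) = (-10 + (-1*4 - 4))*(-6) = (-10 + (-4 - 4))*(-6) = (-10 - 8)*(-6) = -18*(-6) = 108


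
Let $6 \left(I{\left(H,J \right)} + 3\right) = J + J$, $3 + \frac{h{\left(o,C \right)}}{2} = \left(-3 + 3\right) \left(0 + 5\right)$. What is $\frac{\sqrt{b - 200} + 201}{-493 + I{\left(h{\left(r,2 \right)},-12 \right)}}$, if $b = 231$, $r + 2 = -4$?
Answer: $- \frac{201}{500} - \frac{\sqrt{31}}{500} \approx -0.41314$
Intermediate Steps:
$r = -6$ ($r = -2 - 4 = -6$)
$h{\left(o,C \right)} = -6$ ($h{\left(o,C \right)} = -6 + 2 \left(-3 + 3\right) \left(0 + 5\right) = -6 + 2 \cdot 0 \cdot 5 = -6 + 2 \cdot 0 = -6 + 0 = -6$)
$I{\left(H,J \right)} = -3 + \frac{J}{3}$ ($I{\left(H,J \right)} = -3 + \frac{J + J}{6} = -3 + \frac{2 J}{6} = -3 + \frac{J}{3}$)
$\frac{\sqrt{b - 200} + 201}{-493 + I{\left(h{\left(r,2 \right)},-12 \right)}} = \frac{\sqrt{231 - 200} + 201}{-493 + \left(-3 + \frac{1}{3} \left(-12\right)\right)} = \frac{\sqrt{31} + 201}{-493 - 7} = \frac{201 + \sqrt{31}}{-493 - 7} = \frac{201 + \sqrt{31}}{-500} = \left(201 + \sqrt{31}\right) \left(- \frac{1}{500}\right) = - \frac{201}{500} - \frac{\sqrt{31}}{500}$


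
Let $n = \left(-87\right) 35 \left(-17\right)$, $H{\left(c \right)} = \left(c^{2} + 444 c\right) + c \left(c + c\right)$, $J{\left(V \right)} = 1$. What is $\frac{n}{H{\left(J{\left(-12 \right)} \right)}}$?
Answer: $\frac{17255}{149} \approx 115.81$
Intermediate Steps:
$H{\left(c \right)} = 3 c^{2} + 444 c$ ($H{\left(c \right)} = \left(c^{2} + 444 c\right) + c 2 c = \left(c^{2} + 444 c\right) + 2 c^{2} = 3 c^{2} + 444 c$)
$n = 51765$ ($n = \left(-3045\right) \left(-17\right) = 51765$)
$\frac{n}{H{\left(J{\left(-12 \right)} \right)}} = \frac{51765}{3 \cdot 1 \left(148 + 1\right)} = \frac{51765}{3 \cdot 1 \cdot 149} = \frac{51765}{447} = 51765 \cdot \frac{1}{447} = \frac{17255}{149}$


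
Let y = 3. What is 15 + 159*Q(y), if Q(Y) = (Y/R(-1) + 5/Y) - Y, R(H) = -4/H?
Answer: -311/4 ≈ -77.750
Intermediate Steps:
Q(Y) = 5/Y - 3*Y/4 (Q(Y) = (Y/((-4/(-1))) + 5/Y) - Y = (Y/((-4*(-1))) + 5/Y) - Y = (Y/4 + 5/Y) - Y = (5/Y + Y/4) - Y = 5/Y - 3*Y/4)
15 + 159*Q(y) = 15 + 159*(5/3 - 3/4*3) = 15 + 159*(5*(1/3) - 9/4) = 15 + 159*(5/3 - 9/4) = 15 + 159*(-7/12) = 15 - 371/4 = -311/4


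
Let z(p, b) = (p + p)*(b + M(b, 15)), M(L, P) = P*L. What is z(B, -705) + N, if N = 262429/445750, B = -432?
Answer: 4344244102429/445750 ≈ 9.7459e+6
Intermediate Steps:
M(L, P) = L*P
z(p, b) = 32*b*p (z(p, b) = (p + p)*(b + b*15) = (2*p)*(b + 15*b) = (2*p)*(16*b) = 32*b*p)
N = 262429/445750 (N = 262429*(1/445750) = 262429/445750 ≈ 0.58874)
z(B, -705) + N = 32*(-705)*(-432) + 262429/445750 = 9745920 + 262429/445750 = 4344244102429/445750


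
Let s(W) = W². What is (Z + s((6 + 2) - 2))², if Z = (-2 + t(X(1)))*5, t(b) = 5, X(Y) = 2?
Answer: 2601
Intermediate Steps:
Z = 15 (Z = (-2 + 5)*5 = 3*5 = 15)
(Z + s((6 + 2) - 2))² = (15 + ((6 + 2) - 2)²)² = (15 + (8 - 2)²)² = (15 + 6²)² = (15 + 36)² = 51² = 2601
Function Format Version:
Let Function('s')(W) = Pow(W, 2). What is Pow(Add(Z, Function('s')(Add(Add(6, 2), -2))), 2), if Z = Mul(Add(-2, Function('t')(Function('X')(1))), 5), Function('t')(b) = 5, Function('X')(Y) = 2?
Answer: 2601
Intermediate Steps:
Z = 15 (Z = Mul(Add(-2, 5), 5) = Mul(3, 5) = 15)
Pow(Add(Z, Function('s')(Add(Add(6, 2), -2))), 2) = Pow(Add(15, Pow(Add(Add(6, 2), -2), 2)), 2) = Pow(Add(15, Pow(Add(8, -2), 2)), 2) = Pow(Add(15, Pow(6, 2)), 2) = Pow(Add(15, 36), 2) = Pow(51, 2) = 2601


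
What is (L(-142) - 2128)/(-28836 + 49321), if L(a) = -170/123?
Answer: -261914/2519655 ≈ -0.10395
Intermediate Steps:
L(a) = -170/123 (L(a) = -170*1/123 = -170/123)
(L(-142) - 2128)/(-28836 + 49321) = (-170/123 - 2128)/(-28836 + 49321) = -261914/123/20485 = -261914/123*1/20485 = -261914/2519655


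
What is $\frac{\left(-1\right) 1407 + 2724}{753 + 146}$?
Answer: $\frac{1317}{899} \approx 1.465$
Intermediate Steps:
$\frac{\left(-1\right) 1407 + 2724}{753 + 146} = \frac{-1407 + 2724}{899} = 1317 \cdot \frac{1}{899} = \frac{1317}{899}$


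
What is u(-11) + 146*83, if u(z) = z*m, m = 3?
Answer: 12085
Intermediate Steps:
u(z) = 3*z (u(z) = z*3 = 3*z)
u(-11) + 146*83 = 3*(-11) + 146*83 = -33 + 12118 = 12085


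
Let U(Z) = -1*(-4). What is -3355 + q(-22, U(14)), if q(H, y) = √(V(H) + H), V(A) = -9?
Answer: -3355 + I*√31 ≈ -3355.0 + 5.5678*I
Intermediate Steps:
U(Z) = 4
q(H, y) = √(-9 + H)
-3355 + q(-22, U(14)) = -3355 + √(-9 - 22) = -3355 + √(-31) = -3355 + I*√31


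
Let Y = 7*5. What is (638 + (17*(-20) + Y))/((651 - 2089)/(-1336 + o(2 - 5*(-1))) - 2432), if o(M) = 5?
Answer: -49247/359506 ≈ -0.13699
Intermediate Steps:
Y = 35
(638 + (17*(-20) + Y))/((651 - 2089)/(-1336 + o(2 - 5*(-1))) - 2432) = (638 + (17*(-20) + 35))/((651 - 2089)/(-1336 + 5) - 2432) = (638 + (-340 + 35))/(-1438/(-1331) - 2432) = (638 - 305)/(-1438*(-1/1331) - 2432) = 333/(1438/1331 - 2432) = 333/(-3235554/1331) = 333*(-1331/3235554) = -49247/359506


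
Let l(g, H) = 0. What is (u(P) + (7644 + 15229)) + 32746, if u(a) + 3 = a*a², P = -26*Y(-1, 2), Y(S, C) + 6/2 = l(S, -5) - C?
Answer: 2252616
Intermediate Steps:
Y(S, C) = -3 - C (Y(S, C) = -3 + (0 - C) = -3 - C)
P = 130 (P = -26*(-3 - 1*2) = -26*(-3 - 2) = -26*(-5) = 130)
u(a) = -3 + a³ (u(a) = -3 + a*a² = -3 + a³)
(u(P) + (7644 + 15229)) + 32746 = ((-3 + 130³) + (7644 + 15229)) + 32746 = ((-3 + 2197000) + 22873) + 32746 = (2196997 + 22873) + 32746 = 2219870 + 32746 = 2252616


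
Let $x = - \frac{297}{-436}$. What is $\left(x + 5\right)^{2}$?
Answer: $\frac{6135529}{190096} \approx 32.276$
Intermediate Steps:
$x = \frac{297}{436}$ ($x = \left(-297\right) \left(- \frac{1}{436}\right) = \frac{297}{436} \approx 0.68119$)
$\left(x + 5\right)^{2} = \left(\frac{297}{436} + 5\right)^{2} = \left(\frac{2477}{436}\right)^{2} = \frac{6135529}{190096}$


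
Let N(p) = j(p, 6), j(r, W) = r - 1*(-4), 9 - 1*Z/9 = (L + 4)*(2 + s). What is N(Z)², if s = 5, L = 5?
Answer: 232324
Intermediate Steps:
Z = -486 (Z = 81 - 9*(5 + 4)*(2 + 5) = 81 - 81*7 = 81 - 9*63 = 81 - 567 = -486)
j(r, W) = 4 + r (j(r, W) = r + 4 = 4 + r)
N(p) = 4 + p
N(Z)² = (4 - 486)² = (-482)² = 232324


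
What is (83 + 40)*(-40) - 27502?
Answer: -32422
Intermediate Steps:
(83 + 40)*(-40) - 27502 = 123*(-40) - 27502 = -4920 - 27502 = -32422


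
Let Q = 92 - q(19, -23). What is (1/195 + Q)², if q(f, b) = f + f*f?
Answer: 3153833281/38025 ≈ 82941.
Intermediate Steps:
q(f, b) = f + f²
Q = -288 (Q = 92 - 19*(1 + 19) = 92 - 19*20 = 92 - 1*380 = 92 - 380 = -288)
(1/195 + Q)² = (1/195 - 288)² = (-56159/195)² = 3153833281/38025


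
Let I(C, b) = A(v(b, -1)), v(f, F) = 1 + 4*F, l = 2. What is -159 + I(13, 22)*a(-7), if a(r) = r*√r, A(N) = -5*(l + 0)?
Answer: -159 + 70*I*√7 ≈ -159.0 + 185.2*I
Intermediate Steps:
A(N) = -10 (A(N) = -5*(2 + 0) = -5*2 = -10)
a(r) = r^(3/2)
I(C, b) = -10
-159 + I(13, 22)*a(-7) = -159 - (-70)*I*√7 = -159 + 70*I*√7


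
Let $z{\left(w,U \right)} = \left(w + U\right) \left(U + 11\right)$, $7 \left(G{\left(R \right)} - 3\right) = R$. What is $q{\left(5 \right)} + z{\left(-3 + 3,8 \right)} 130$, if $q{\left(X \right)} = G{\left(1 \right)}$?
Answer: $\frac{138342}{7} \approx 19763.0$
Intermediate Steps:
$G{\left(R \right)} = 3 + \frac{R}{7}$
$z{\left(w,U \right)} = \left(11 + U\right) \left(U + w\right)$ ($z{\left(w,U \right)} = \left(U + w\right) \left(11 + U\right) = \left(11 + U\right) \left(U + w\right)$)
$q{\left(X \right)} = \frac{22}{7}$ ($q{\left(X \right)} = 3 + \frac{1}{7} \cdot 1 = 3 + \frac{1}{7} = \frac{22}{7}$)
$q{\left(5 \right)} + z{\left(-3 + 3,8 \right)} 130 = \frac{22}{7} + \left(8^{2} + 11 \cdot 8 + 11 \left(-3 + 3\right) + 8 \left(-3 + 3\right)\right) 130 = \frac{22}{7} + \left(64 + 88 + 11 \cdot 0 + 8 \cdot 0\right) 130 = \frac{22}{7} + \left(64 + 88 + 0 + 0\right) 130 = \frac{22}{7} + 152 \cdot 130 = \frac{22}{7} + 19760 = \frac{138342}{7}$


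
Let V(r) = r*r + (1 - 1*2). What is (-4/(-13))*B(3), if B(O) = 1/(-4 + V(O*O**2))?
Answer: 1/2353 ≈ 0.00042499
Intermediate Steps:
V(r) = -1 + r**2 (V(r) = r**2 + (1 - 2) = r**2 - 1 = -1 + r**2)
B(O) = 1/(-5 + O**6) (B(O) = 1/(-4 + (-1 + (O*O**2)**2)) = 1/(-4 + (-1 + (O**3)**2)) = 1/(-4 + (-1 + O**6)) = 1/(-5 + O**6))
(-4/(-13))*B(3) = (-4/(-13))/(-5 + 3**6) = (-1/13*(-4))/(-5 + 729) = (4/13)/724 = (4/13)*(1/724) = 1/2353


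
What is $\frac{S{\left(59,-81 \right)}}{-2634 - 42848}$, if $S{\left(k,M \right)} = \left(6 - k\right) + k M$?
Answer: $\frac{2416}{22741} \approx 0.10624$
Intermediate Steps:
$S{\left(k,M \right)} = 6 - k + M k$ ($S{\left(k,M \right)} = \left(6 - k\right) + M k = 6 - k + M k$)
$\frac{S{\left(59,-81 \right)}}{-2634 - 42848} = \frac{6 - 59 - 4779}{-2634 - 42848} = \frac{6 - 59 - 4779}{-45482} = \left(-4832\right) \left(- \frac{1}{45482}\right) = \frac{2416}{22741}$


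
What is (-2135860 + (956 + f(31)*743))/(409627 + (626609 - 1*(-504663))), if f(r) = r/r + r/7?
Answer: -14916094/10786293 ≈ -1.3829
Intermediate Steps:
f(r) = 1 + r/7 (f(r) = 1 + r*(⅐) = 1 + r/7)
(-2135860 + (956 + f(31)*743))/(409627 + (626609 - 1*(-504663))) = (-2135860 + (956 + (1 + (⅐)*31)*743))/(409627 + (626609 - 1*(-504663))) = (-2135860 + (956 + (1 + 31/7)*743))/(409627 + (626609 + 504663)) = (-2135860 + (956 + (38/7)*743))/(409627 + 1131272) = (-2135860 + (956 + 28234/7))/1540899 = (-2135860 + 34926/7)*(1/1540899) = -14916094/7*1/1540899 = -14916094/10786293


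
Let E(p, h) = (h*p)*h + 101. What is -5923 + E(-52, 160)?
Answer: -1337022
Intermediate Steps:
E(p, h) = 101 + p*h**2 (E(p, h) = p*h**2 + 101 = 101 + p*h**2)
-5923 + E(-52, 160) = -5923 + (101 - 52*160**2) = -5923 + (101 - 52*25600) = -5923 + (101 - 1331200) = -5923 - 1331099 = -1337022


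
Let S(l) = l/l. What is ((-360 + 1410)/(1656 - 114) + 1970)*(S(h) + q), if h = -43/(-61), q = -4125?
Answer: -2088661660/257 ≈ -8.1271e+6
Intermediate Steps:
h = 43/61 (h = -43*(-1/61) = 43/61 ≈ 0.70492)
S(l) = 1
((-360 + 1410)/(1656 - 114) + 1970)*(S(h) + q) = ((-360 + 1410)/(1656 - 114) + 1970)*(1 - 4125) = (1050/1542 + 1970)*(-4124) = (1050*(1/1542) + 1970)*(-4124) = (175/257 + 1970)*(-4124) = (506465/257)*(-4124) = -2088661660/257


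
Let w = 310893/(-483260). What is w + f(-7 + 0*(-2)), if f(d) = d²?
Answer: 23368847/483260 ≈ 48.357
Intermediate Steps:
w = -310893/483260 (w = 310893*(-1/483260) = -310893/483260 ≈ -0.64332)
w + f(-7 + 0*(-2)) = -310893/483260 + (-7 + 0*(-2))² = -310893/483260 + (-7 + 0)² = -310893/483260 + (-7)² = -310893/483260 + 49 = 23368847/483260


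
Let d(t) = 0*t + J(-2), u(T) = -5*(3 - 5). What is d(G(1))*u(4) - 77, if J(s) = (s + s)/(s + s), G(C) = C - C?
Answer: -67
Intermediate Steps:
u(T) = 10 (u(T) = -5*(-2) = 10)
G(C) = 0
J(s) = 1 (J(s) = (2*s)/((2*s)) = (2*s)*(1/(2*s)) = 1)
d(t) = 1 (d(t) = 0*t + 1 = 0 + 1 = 1)
d(G(1))*u(4) - 77 = 1*10 - 77 = 10 - 77 = -67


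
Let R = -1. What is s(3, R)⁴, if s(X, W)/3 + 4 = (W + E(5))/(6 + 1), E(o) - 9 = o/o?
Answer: 10556001/2401 ≈ 4396.5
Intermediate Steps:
E(o) = 10 (E(o) = 9 + o/o = 9 + 1 = 10)
s(X, W) = -54/7 + 3*W/7 (s(X, W) = -12 + 3*((W + 10)/(6 + 1)) = -12 + 3*((10 + W)/7) = -12 + 3*((10 + W)*(⅐)) = -12 + 3*(10/7 + W/7) = -12 + (30/7 + 3*W/7) = -54/7 + 3*W/7)
s(3, R)⁴ = (-54/7 + (3/7)*(-1))⁴ = (-54/7 - 3/7)⁴ = (-57/7)⁴ = 10556001/2401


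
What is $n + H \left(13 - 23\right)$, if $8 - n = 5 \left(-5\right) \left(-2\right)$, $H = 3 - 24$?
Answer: $168$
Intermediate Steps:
$H = -21$ ($H = 3 - 24 = -21$)
$n = -42$ ($n = 8 - 5 \left(-5\right) \left(-2\right) = 8 - \left(-25\right) \left(-2\right) = 8 - 50 = -42$)
$n + H \left(13 - 23\right) = -42 - 21 \left(13 - 23\right) = -42 - -210 = -42 + 210 = 168$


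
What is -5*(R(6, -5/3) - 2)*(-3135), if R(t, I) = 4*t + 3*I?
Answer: 266475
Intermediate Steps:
R(t, I) = 3*I + 4*t
-5*(R(6, -5/3) - 2)*(-3135) = -5*((3*(-5/3) + 4*6) - 2)*(-3135) = -5*((3*(-5*⅓) + 24) - 2)*(-3135) = -5*((3*(-5/3) + 24) - 2)*(-3135) = -5*((-5 + 24) - 2)*(-3135) = -5*(19 - 2)*(-3135) = -5*17*(-3135) = -85*(-3135) = 266475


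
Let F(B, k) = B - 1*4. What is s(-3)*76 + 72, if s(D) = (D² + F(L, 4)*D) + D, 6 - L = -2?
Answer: -384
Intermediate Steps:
L = 8 (L = 6 - 1*(-2) = 6 + 2 = 8)
F(B, k) = -4 + B (F(B, k) = B - 4 = -4 + B)
s(D) = D² + 5*D (s(D) = (D² + (-4 + 8)*D) + D = (D² + 4*D) + D = D² + 5*D)
s(-3)*76 + 72 = -3*(5 - 3)*76 + 72 = -3*2*76 + 72 = -6*76 + 72 = -456 + 72 = -384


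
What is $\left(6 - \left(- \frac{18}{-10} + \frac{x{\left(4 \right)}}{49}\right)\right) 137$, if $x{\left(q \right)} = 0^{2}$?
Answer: $\frac{2877}{5} \approx 575.4$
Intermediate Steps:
$x{\left(q \right)} = 0$
$\left(6 - \left(- \frac{18}{-10} + \frac{x{\left(4 \right)}}{49}\right)\right) 137 = \left(6 - \left(- \frac{18}{-10} + \frac{0}{49}\right)\right) 137 = \left(6 - \left(\left(-18\right) \left(- \frac{1}{10}\right) + 0 \cdot \frac{1}{49}\right)\right) 137 = \left(6 - \left(\frac{9}{5} + 0\right)\right) 137 = \left(6 - \frac{9}{5}\right) 137 = \frac{21}{5} \cdot 137 = \frac{2877}{5}$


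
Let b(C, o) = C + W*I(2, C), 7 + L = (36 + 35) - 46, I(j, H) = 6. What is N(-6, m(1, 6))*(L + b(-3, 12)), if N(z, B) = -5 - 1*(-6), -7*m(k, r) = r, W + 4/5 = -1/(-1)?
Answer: 81/5 ≈ 16.200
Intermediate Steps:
W = ⅕ (W = -⅘ - 1/(-1) = -⅘ - 1*(-1) = -⅘ + 1 = ⅕ ≈ 0.20000)
m(k, r) = -r/7
N(z, B) = 1 (N(z, B) = -5 + 6 = 1)
L = 18 (L = -7 + ((36 + 35) - 46) = -7 + (71 - 46) = -7 + 25 = 18)
b(C, o) = 6/5 + C (b(C, o) = C + (⅕)*6 = C + 6/5 = 6/5 + C)
N(-6, m(1, 6))*(L + b(-3, 12)) = 1*(18 + (6/5 - 3)) = 1*(18 - 9/5) = 1*(81/5) = 81/5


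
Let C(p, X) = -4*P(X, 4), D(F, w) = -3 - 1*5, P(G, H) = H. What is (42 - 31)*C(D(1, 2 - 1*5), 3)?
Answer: -176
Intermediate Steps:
D(F, w) = -8 (D(F, w) = -3 - 5 = -8)
C(p, X) = -16 (C(p, X) = -4*4 = -16)
(42 - 31)*C(D(1, 2 - 1*5), 3) = (42 - 31)*(-16) = 11*(-16) = -176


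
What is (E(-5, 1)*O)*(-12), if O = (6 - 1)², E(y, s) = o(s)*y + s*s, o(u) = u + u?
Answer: 2700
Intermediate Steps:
o(u) = 2*u
E(y, s) = s² + 2*s*y (E(y, s) = (2*s)*y + s*s = 2*s*y + s² = s² + 2*s*y)
O = 25 (O = 5² = 25)
(E(-5, 1)*O)*(-12) = ((1*(1 + 2*(-5)))*25)*(-12) = ((1*(1 - 10))*25)*(-12) = ((1*(-9))*25)*(-12) = -9*25*(-12) = -225*(-12) = 2700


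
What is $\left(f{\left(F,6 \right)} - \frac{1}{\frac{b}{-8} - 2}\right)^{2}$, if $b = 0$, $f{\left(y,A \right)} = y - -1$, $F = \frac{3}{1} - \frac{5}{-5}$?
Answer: $\frac{121}{4} \approx 30.25$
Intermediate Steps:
$F = 4$ ($F = 3 \cdot 1 - -1 = 3 + 1 = 4$)
$f{\left(y,A \right)} = 1 + y$ ($f{\left(y,A \right)} = y + 1 = 1 + y$)
$\left(f{\left(F,6 \right)} - \frac{1}{\frac{b}{-8} - 2}\right)^{2} = \left(\left(1 + 4\right) - \frac{1}{\frac{0}{-8} - 2}\right)^{2} = \left(5 - \frac{1}{0 \left(- \frac{1}{8}\right) - 2}\right)^{2} = \left(5 - \frac{1}{0 - 2}\right)^{2} = \left(5 - \frac{1}{-2}\right)^{2} = \left(5 - - \frac{1}{2}\right)^{2} = \left(5 + \frac{1}{2}\right)^{2} = \left(\frac{11}{2}\right)^{2} = \frac{121}{4}$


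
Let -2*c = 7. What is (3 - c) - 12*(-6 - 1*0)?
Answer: 157/2 ≈ 78.500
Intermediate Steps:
c = -7/2 (c = -½*7 = -7/2 ≈ -3.5000)
(3 - c) - 12*(-6 - 1*0) = (3 - 1*(-7/2)) - 12*(-6 - 1*0) = (3 + 7/2) - 12*(-6 + 0) = 13/2 - 12*(-6) = 13/2 + 72 = 157/2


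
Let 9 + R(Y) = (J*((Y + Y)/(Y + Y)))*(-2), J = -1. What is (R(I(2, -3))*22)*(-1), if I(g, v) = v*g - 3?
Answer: 154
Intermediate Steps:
I(g, v) = -3 + g*v (I(g, v) = g*v - 3 = -3 + g*v)
R(Y) = -7 (R(Y) = -9 - (Y + Y)/(Y + Y)*(-2) = -9 - 2*Y/(2*Y)*(-2) = -9 - 2*Y*1/(2*Y)*(-2) = -9 - 1*1*(-2) = -9 - 1*(-2) = -9 + 2 = -7)
(R(I(2, -3))*22)*(-1) = -7*22*(-1) = -154*(-1) = 154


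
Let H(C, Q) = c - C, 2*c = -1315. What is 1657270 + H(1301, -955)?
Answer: 3310623/2 ≈ 1.6553e+6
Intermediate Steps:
c = -1315/2 (c = (1/2)*(-1315) = -1315/2 ≈ -657.50)
H(C, Q) = -1315/2 - C
1657270 + H(1301, -955) = 1657270 + (-1315/2 - 1*1301) = 1657270 + (-1315/2 - 1301) = 1657270 - 3917/2 = 3310623/2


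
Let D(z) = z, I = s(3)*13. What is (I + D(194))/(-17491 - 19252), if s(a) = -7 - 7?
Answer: -12/36743 ≈ -0.00032659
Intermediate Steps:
s(a) = -14
I = -182 (I = -14*13 = -182)
(I + D(194))/(-17491 - 19252) = (-182 + 194)/(-17491 - 19252) = 12/(-36743) = 12*(-1/36743) = -12/36743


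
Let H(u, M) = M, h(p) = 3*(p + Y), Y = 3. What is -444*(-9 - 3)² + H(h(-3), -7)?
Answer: -63943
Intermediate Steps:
h(p) = 9 + 3*p (h(p) = 3*(p + 3) = 3*(3 + p) = 9 + 3*p)
-444*(-9 - 3)² + H(h(-3), -7) = -444*(-9 - 3)² - 7 = -444*(-12)² - 7 = -444*144 - 7 = -63936 - 7 = -63943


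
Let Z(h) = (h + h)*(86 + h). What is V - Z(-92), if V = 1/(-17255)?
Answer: -19049521/17255 ≈ -1104.0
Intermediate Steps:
Z(h) = 2*h*(86 + h) (Z(h) = (2*h)*(86 + h) = 2*h*(86 + h))
V = -1/17255 ≈ -5.7954e-5
V - Z(-92) = -1/17255 - 2*(-92)*(86 - 92) = -1/17255 - 2*(-92)*(-6) = -1/17255 - 1*1104 = -1/17255 - 1104 = -19049521/17255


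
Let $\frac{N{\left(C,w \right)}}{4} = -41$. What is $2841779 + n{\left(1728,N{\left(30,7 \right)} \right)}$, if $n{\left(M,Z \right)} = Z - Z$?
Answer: $2841779$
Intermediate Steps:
$N{\left(C,w \right)} = -164$ ($N{\left(C,w \right)} = 4 \left(-41\right) = -164$)
$n{\left(M,Z \right)} = 0$
$2841779 + n{\left(1728,N{\left(30,7 \right)} \right)} = 2841779 + 0 = 2841779$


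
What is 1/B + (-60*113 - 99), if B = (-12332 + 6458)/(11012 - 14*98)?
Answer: -20208443/2937 ≈ -6880.6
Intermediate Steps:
B = -2937/4820 (B = -5874/(11012 - 1372) = -5874/9640 = -5874*1/9640 = -2937/4820 ≈ -0.60934)
1/B + (-60*113 - 99) = 1/(-2937/4820) + (-60*113 - 99) = -4820/2937 + (-6780 - 99) = -4820/2937 - 6879 = -20208443/2937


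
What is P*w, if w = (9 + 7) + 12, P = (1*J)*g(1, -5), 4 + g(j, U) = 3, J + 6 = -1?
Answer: 196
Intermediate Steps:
J = -7 (J = -6 - 1 = -7)
g(j, U) = -1 (g(j, U) = -4 + 3 = -1)
P = 7 (P = (1*(-7))*(-1) = -7*(-1) = 7)
w = 28 (w = 16 + 12 = 28)
P*w = 7*28 = 196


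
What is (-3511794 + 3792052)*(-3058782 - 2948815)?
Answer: -1683677120026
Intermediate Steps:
(-3511794 + 3792052)*(-3058782 - 2948815) = 280258*(-6007597) = -1683677120026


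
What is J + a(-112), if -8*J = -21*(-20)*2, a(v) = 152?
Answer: 47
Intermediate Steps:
J = -105 (J = -(-21*(-20))*2/8 = -105*2/2 = -1/8*840 = -105)
J + a(-112) = -105 + 152 = 47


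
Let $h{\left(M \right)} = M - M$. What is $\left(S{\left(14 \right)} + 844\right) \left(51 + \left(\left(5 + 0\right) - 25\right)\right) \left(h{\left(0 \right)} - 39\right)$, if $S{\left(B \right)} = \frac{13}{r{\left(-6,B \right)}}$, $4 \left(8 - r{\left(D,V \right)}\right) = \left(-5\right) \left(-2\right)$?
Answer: $- \frac{11255790}{11} \approx -1.0233 \cdot 10^{6}$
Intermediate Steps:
$r{\left(D,V \right)} = \frac{11}{2}$ ($r{\left(D,V \right)} = 8 - \frac{\left(-5\right) \left(-2\right)}{4} = 8 - \frac{5}{2} = \frac{11}{2}$)
$h{\left(M \right)} = 0$
$S{\left(B \right)} = \frac{26}{11}$ ($S{\left(B \right)} = \frac{13}{\frac{11}{2}} = 13 \cdot \frac{2}{11} = \frac{26}{11}$)
$\left(S{\left(14 \right)} + 844\right) \left(51 + \left(\left(5 + 0\right) - 25\right)\right) \left(h{\left(0 \right)} - 39\right) = \left(\frac{26}{11} + 844\right) \left(51 + \left(\left(5 + 0\right) - 25\right)\right) \left(0 - 39\right) = \frac{9310 \left(51 + \left(5 - 25\right)\right) \left(-39\right)}{11} = \frac{9310 \left(51 - 20\right) \left(-39\right)}{11} = \frac{9310 \cdot 31 \left(-39\right)}{11} = \frac{9310}{11} \left(-1209\right) = - \frac{11255790}{11}$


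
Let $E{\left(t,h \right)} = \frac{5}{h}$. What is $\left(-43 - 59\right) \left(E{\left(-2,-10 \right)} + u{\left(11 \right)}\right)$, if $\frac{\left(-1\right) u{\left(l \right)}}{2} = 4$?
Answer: $867$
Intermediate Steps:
$u{\left(l \right)} = -8$ ($u{\left(l \right)} = \left(-2\right) 4 = -8$)
$\left(-43 - 59\right) \left(E{\left(-2,-10 \right)} + u{\left(11 \right)}\right) = \left(-43 - 59\right) \left(\frac{5}{-10} - 8\right) = - 102 \left(5 \left(- \frac{1}{10}\right) - 8\right) = - 102 \left(- \frac{1}{2} - 8\right) = \left(-102\right) \left(- \frac{17}{2}\right) = 867$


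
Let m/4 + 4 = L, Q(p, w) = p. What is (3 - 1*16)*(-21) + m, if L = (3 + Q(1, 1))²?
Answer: 321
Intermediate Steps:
L = 16 (L = (3 + 1)² = 4² = 16)
m = 48 (m = -16 + 4*16 = -16 + 64 = 48)
(3 - 1*16)*(-21) + m = (3 - 1*16)*(-21) + 48 = (3 - 16)*(-21) + 48 = -13*(-21) + 48 = 273 + 48 = 321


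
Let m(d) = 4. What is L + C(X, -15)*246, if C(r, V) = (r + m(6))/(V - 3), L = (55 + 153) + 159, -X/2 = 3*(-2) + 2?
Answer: 203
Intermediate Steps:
X = 8 (X = -2*(3*(-2) + 2) = -2*(-6 + 2) = -2*(-4) = 8)
L = 367 (L = 208 + 159 = 367)
C(r, V) = (4 + r)/(-3 + V) (C(r, V) = (r + 4)/(V - 3) = (4 + r)/(-3 + V))
L + C(X, -15)*246 = 367 + ((4 + 8)/(-3 - 15))*246 = 367 + (12/(-18))*246 = 367 - 1/18*12*246 = 367 - ⅔*246 = 367 - 164 = 203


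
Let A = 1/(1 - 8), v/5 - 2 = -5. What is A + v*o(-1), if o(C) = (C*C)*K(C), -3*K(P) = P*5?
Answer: -176/7 ≈ -25.143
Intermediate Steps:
K(P) = -5*P/3 (K(P) = -P*5/3 = -5*P/3)
v = -15 (v = 10 + 5*(-5) = 10 - 25 = -15)
A = -⅐ (A = 1/(-7) = -⅐ ≈ -0.14286)
o(C) = -5*C³/3 (o(C) = (C*C)*(-5*C/3) = C²*(-5*C/3) = -5*C³/3)
A + v*o(-1) = -⅐ - (-25)*(-1)³ = -⅐ - (-25)*(-1) = -⅐ - 15*5/3 = -⅐ - 25 = -176/7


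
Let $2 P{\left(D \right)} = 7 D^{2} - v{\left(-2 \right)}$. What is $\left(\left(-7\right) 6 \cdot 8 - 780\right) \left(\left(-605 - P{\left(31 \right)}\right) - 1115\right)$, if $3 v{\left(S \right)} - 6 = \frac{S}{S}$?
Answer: $5671884$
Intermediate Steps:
$v{\left(S \right)} = \frac{7}{3}$ ($v{\left(S \right)} = 2 + \frac{S \frac{1}{S}}{3} = 2 + \frac{1}{3} \cdot 1 = 2 + \frac{1}{3} = \frac{7}{3}$)
$P{\left(D \right)} = - \frac{7}{6} + \frac{7 D^{2}}{2}$ ($P{\left(D \right)} = \frac{7 D^{2} - \frac{7}{3}}{2} = \frac{- \frac{7}{3} + 7 D^{2}}{2} = - \frac{7}{6} + \frac{7 D^{2}}{2}$)
$\left(\left(-7\right) 6 \cdot 8 - 780\right) \left(\left(-605 - P{\left(31 \right)}\right) - 1115\right) = \left(\left(-7\right) 6 \cdot 8 - 780\right) \left(\left(-605 - \left(- \frac{7}{6} + \frac{7 \cdot 31^{2}}{2}\right)\right) - 1115\right) = \left(\left(-42\right) 8 - 780\right) \left(\left(-605 - \left(- \frac{7}{6} + \frac{7}{2} \cdot 961\right)\right) - 1115\right) = \left(-336 - 780\right) \left(\left(-605 - \left(- \frac{7}{6} + \frac{6727}{2}\right)\right) - 1115\right) = - 1116 \left(\left(-605 - \frac{10087}{3}\right) - 1115\right) = - 1116 \left(- \frac{11902}{3} - 1115\right) = \left(-1116\right) \left(- \frac{15247}{3}\right) = 5671884$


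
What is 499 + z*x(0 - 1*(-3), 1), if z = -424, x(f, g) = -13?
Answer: 6011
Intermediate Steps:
499 + z*x(0 - 1*(-3), 1) = 499 - 424*(-13) = 499 + 5512 = 6011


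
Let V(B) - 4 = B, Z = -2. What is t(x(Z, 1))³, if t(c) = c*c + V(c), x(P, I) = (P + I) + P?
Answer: 1000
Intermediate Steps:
V(B) = 4 + B
x(P, I) = I + 2*P (x(P, I) = (I + P) + P = I + 2*P)
t(c) = 4 + c + c² (t(c) = c*c + (4 + c) = c² + (4 + c) = 4 + c + c²)
t(x(Z, 1))³ = (4 + (1 + 2*(-2)) + (1 + 2*(-2))²)³ = (4 + (1 - 4) + (1 - 4)²)³ = (4 - 3 + (-3)²)³ = (4 - 3 + 9)³ = 10³ = 1000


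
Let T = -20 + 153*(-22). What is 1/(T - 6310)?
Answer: -1/9696 ≈ -0.00010314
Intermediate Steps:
T = -3386 (T = -20 - 3366 = -3386)
1/(T - 6310) = 1/(-3386 - 6310) = 1/(-9696) = -1/9696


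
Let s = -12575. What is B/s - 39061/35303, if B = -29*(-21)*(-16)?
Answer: -147199643/443935225 ≈ -0.33158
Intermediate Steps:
B = -9744 (B = 609*(-16) = -9744)
B/s - 39061/35303 = -9744/(-12575) - 39061/35303 = -9744*(-1/12575) - 39061*1/35303 = 9744/12575 - 39061/35303 = -147199643/443935225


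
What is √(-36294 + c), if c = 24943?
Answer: I*√11351 ≈ 106.54*I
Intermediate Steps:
√(-36294 + c) = √(-36294 + 24943) = √(-11351) = I*√11351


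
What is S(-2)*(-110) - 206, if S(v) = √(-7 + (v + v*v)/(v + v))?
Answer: -206 - 55*I*√30 ≈ -206.0 - 301.25*I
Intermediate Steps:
S(v) = √(-7 + (v + v²)/(2*v)) (S(v) = √(-7 + (v + v²)/((2*v))) = √(-7 + (v + v²)*(1/(2*v))) = √(-7 + (v + v²)/(2*v)))
S(-2)*(-110) - 206 = (√(-26 + 2*(-2))/2)*(-110) - 206 = (√(-26 - 4)/2)*(-110) - 206 = (√(-30)/2)*(-110) - 206 = ((I*√30)/2)*(-110) - 206 = (I*√30/2)*(-110) - 206 = -55*I*√30 - 206 = -206 - 55*I*√30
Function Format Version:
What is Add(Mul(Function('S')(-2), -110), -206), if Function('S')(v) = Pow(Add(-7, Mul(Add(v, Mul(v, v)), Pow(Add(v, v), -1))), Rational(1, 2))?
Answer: Add(-206, Mul(-55, I, Pow(30, Rational(1, 2)))) ≈ Add(-206.00, Mul(-301.25, I))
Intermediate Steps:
Function('S')(v) = Pow(Add(-7, Mul(Rational(1, 2), Pow(v, -1), Add(v, Pow(v, 2)))), Rational(1, 2)) (Function('S')(v) = Pow(Add(-7, Mul(Add(v, Pow(v, 2)), Pow(Mul(2, v), -1))), Rational(1, 2)) = Pow(Add(-7, Mul(Add(v, Pow(v, 2)), Mul(Rational(1, 2), Pow(v, -1)))), Rational(1, 2)) = Pow(Add(-7, Mul(Rational(1, 2), Pow(v, -1), Add(v, Pow(v, 2)))), Rational(1, 2)))
Add(Mul(Function('S')(-2), -110), -206) = Add(Mul(Mul(Rational(1, 2), Pow(Add(-26, Mul(2, -2)), Rational(1, 2))), -110), -206) = Add(Mul(Mul(Rational(1, 2), Pow(Add(-26, -4), Rational(1, 2))), -110), -206) = Add(Mul(Mul(Rational(1, 2), Pow(-30, Rational(1, 2))), -110), -206) = Add(Mul(Mul(Rational(1, 2), Mul(I, Pow(30, Rational(1, 2)))), -110), -206) = Add(Mul(Mul(Rational(1, 2), I, Pow(30, Rational(1, 2))), -110), -206) = Add(Mul(-55, I, Pow(30, Rational(1, 2))), -206) = Add(-206, Mul(-55, I, Pow(30, Rational(1, 2))))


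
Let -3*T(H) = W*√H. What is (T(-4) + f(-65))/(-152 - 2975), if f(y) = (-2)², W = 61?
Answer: -4/3127 + 122*I/9381 ≈ -0.0012792 + 0.013005*I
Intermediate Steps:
T(H) = -61*√H/3
f(y) = 4
(T(-4) + f(-65))/(-152 - 2975) = (-122*I/3 + 4)/(-152 - 2975) = (-122*I/3 + 4)/(-3127) = (-122*I/3 + 4)*(-1/3127) = (4 - 122*I/3)*(-1/3127) = -4/3127 + 122*I/9381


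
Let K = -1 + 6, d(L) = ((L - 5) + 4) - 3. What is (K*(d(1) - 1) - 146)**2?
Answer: 27556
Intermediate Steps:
d(L) = -4 + L (d(L) = ((-5 + L) + 4) - 3 = (-1 + L) - 3 = -4 + L)
K = 5
(K*(d(1) - 1) - 146)**2 = (5*((-4 + 1) - 1) - 146)**2 = (5*(-3 - 1) - 146)**2 = (5*(-4) - 146)**2 = (-20 - 146)**2 = (-166)**2 = 27556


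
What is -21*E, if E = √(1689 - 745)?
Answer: -84*√59 ≈ -645.22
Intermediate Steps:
E = 4*√59 (E = √944 = 4*√59 ≈ 30.725)
-21*E = -84*√59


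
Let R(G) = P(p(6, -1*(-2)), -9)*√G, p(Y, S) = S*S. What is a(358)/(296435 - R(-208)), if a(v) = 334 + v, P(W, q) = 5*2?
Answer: 41026604/17574746005 + 5536*I*√13/17574746005 ≈ 0.0023344 + 1.1357e-6*I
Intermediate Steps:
p(Y, S) = S²
P(W, q) = 10
R(G) = 10*√G
a(358)/(296435 - R(-208)) = (334 + 358)/(296435 - 10*√(-208)) = 692/(296435 - 10*4*I*√13) = 692/(296435 - 40*I*√13)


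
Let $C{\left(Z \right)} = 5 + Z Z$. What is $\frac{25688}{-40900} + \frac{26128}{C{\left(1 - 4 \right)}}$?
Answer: $\frac{133534446}{71575} \approx 1865.7$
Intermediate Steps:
$C{\left(Z \right)} = 5 + Z^{2}$
$\frac{25688}{-40900} + \frac{26128}{C{\left(1 - 4 \right)}} = \frac{25688}{-40900} + \frac{26128}{5 + \left(1 - 4\right)^{2}} = 25688 \left(- \frac{1}{40900}\right) + \frac{26128}{5 + \left(1 - 4\right)^{2}} = - \frac{6422}{10225} + \frac{26128}{5 + \left(-3\right)^{2}} = - \frac{6422}{10225} + \frac{26128}{5 + 9} = - \frac{6422}{10225} + \frac{26128}{14} = - \frac{6422}{10225} + 26128 \cdot \frac{1}{14} = - \frac{6422}{10225} + \frac{13064}{7} = \frac{133534446}{71575}$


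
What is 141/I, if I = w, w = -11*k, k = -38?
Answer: 141/418 ≈ 0.33732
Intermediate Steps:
w = 418 (w = -11*(-38) = 418)
I = 418
141/I = 141/418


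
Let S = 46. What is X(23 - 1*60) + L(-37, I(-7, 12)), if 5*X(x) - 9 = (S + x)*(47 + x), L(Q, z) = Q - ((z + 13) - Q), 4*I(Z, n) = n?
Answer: -351/5 ≈ -70.200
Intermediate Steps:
I(Z, n) = n/4
L(Q, z) = -13 - z + 2*Q (L(Q, z) = Q - ((13 + z) - Q) = Q - (13 + z - Q) = Q + (-13 + Q - z) = -13 - z + 2*Q)
X(x) = 9/5 + (46 + x)*(47 + x)/5 (X(x) = 9/5 + ((46 + x)*(47 + x))/5 = 9/5 + (46 + x)*(47 + x)/5)
X(23 - 1*60) + L(-37, I(-7, 12)) = (2171/5 + (23 - 1*60)**2/5 + 93*(23 - 1*60)/5) + (-13 - 12/4 + 2*(-37)) = (2171/5 + (23 - 60)**2/5 + 93*(23 - 60)/5) + (-13 - 1*3 - 74) = (2171/5 + (1/5)*(-37)**2 + (93/5)*(-37)) + (-13 - 3 - 74) = (2171/5 + (1/5)*1369 - 3441/5) - 90 = (2171/5 + 1369/5 - 3441/5) - 90 = 99/5 - 90 = -351/5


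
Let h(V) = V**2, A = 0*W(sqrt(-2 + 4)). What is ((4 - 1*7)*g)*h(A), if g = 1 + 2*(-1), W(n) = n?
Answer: 0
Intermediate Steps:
A = 0 (A = 0*sqrt(-2 + 4) = 0*sqrt(2) = 0)
g = -1 (g = 1 - 2 = -1)
((4 - 1*7)*g)*h(A) = ((4 - 1*7)*(-1))*0**2 = ((4 - 7)*(-1))*0 = -3*(-1)*0 = 3*0 = 0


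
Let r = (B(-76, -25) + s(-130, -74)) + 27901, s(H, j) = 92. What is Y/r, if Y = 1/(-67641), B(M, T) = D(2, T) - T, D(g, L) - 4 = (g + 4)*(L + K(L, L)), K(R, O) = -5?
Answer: -1/1883260722 ≈ -5.3099e-10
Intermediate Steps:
D(g, L) = 4 + (-5 + L)*(4 + g) (D(g, L) = 4 + (g + 4)*(L - 5) = 4 + (4 + g)*(-5 + L) = 4 + (-5 + L)*(4 + g))
B(M, T) = -26 + 5*T (B(M, T) = (-16 - 5*2 + 4*T + T*2) - T = (-16 - 10 + 4*T + 2*T) - T = (-26 + 6*T) - T = -26 + 5*T)
Y = -1/67641 ≈ -1.4784e-5
r = 27842 (r = ((-26 + 5*(-25)) + 92) + 27901 = ((-26 - 125) + 92) + 27901 = (-151 + 92) + 27901 = -59 + 27901 = 27842)
Y/r = -1/67641/27842 = -1/67641*1/27842 = -1/1883260722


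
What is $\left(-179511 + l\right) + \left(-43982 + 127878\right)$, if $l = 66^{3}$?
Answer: $191881$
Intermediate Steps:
$l = 287496$
$\left(-179511 + l\right) + \left(-43982 + 127878\right) = \left(-179511 + 287496\right) + \left(-43982 + 127878\right) = 107985 + 83896 = 191881$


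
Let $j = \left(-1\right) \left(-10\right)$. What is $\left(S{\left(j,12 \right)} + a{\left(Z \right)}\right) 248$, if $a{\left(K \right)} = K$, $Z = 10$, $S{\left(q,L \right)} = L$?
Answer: $5456$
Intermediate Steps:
$j = 10$
$\left(S{\left(j,12 \right)} + a{\left(Z \right)}\right) 248 = \left(12 + 10\right) 248 = 22 \cdot 248 = 5456$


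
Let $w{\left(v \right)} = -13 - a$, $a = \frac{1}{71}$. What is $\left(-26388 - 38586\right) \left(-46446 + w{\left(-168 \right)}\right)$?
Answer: $\frac{214322586660}{71} \approx 3.0186 \cdot 10^{9}$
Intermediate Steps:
$a = \frac{1}{71} \approx 0.014085$
$w{\left(v \right)} = - \frac{924}{71}$ ($w{\left(v \right)} = -13 - \frac{1}{71} = - \frac{924}{71}$)
$\left(-26388 - 38586\right) \left(-46446 + w{\left(-168 \right)}\right) = \left(-26388 - 38586\right) \left(-46446 - \frac{924}{71}\right) = \left(-64974\right) \left(- \frac{3298590}{71}\right) = \frac{214322586660}{71}$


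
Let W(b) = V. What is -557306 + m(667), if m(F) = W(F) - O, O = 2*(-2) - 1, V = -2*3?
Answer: -557307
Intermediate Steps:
V = -6
W(b) = -6
O = -5 (O = -4 - 1 = -5)
m(F) = -1 (m(F) = -6 - 1*(-5) = -6 + 5 = -1)
-557306 + m(667) = -557306 - 1 = -557307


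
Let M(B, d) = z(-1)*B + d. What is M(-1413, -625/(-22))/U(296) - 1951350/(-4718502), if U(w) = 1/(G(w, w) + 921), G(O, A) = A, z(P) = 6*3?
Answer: -534928142845397/17301174 ≈ -3.0919e+7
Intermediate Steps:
z(P) = 18
M(B, d) = d + 18*B (M(B, d) = 18*B + d = d + 18*B)
U(w) = 1/(921 + w) (U(w) = 1/(w + 921) = 1/(921 + w))
M(-1413, -625/(-22))/U(296) - 1951350/(-4718502) = (-625/(-22) + 18*(-1413))/(1/(921 + 296)) - 1951350/(-4718502) = (-625*(-1/22) - 25434)/(1/1217) - 1951350*(-1/4718502) = (625/22 - 25434)/(1/1217) + 325225/786417 = -558923/22*1217 + 325225/786417 = -680209291/22 + 325225/786417 = -534928142845397/17301174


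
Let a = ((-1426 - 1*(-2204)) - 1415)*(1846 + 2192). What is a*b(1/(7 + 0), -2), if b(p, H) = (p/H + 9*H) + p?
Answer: 46115979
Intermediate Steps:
a = -2572206 (a = ((-1426 + 2204) - 1415)*4038 = (778 - 1415)*4038 = -637*4038 = -2572206)
b(p, H) = p + 9*H + p/H (b(p, H) = (p/H + 9*H) + p = (9*H + p/H) + p = p + 9*H + p/H)
a*b(1/(7 + 0), -2) = -2572206*(1/(7 + 0) + 9*(-2) + 1/((7 + 0)*(-2))) = -2572206*(1/7 - 18 - ½/7) = -2572206*(⅐ - 18 + (⅐)*(-½)) = -2572206*(⅐ - 18 - 1/14) = -2572206*(-251/14) = 46115979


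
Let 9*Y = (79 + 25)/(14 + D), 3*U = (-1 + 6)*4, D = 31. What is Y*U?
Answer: 416/243 ≈ 1.7119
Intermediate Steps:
U = 20/3 (U = ((-1 + 6)*4)/3 = (5*4)/3 = (⅓)*20 = 20/3 ≈ 6.6667)
Y = 104/405 (Y = ((79 + 25)/(14 + 31))/9 = (104/45)/9 = (104*(1/45))/9 = (⅑)*(104/45) = 104/405 ≈ 0.25679)
Y*U = (104/405)*(20/3) = 416/243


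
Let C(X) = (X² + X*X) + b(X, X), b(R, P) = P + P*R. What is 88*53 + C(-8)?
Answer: 4848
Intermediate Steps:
C(X) = 2*X² + X*(1 + X) (C(X) = (X² + X*X) + X*(1 + X) = (X² + X²) + X*(1 + X) = 2*X² + X*(1 + X))
88*53 + C(-8) = 88*53 - 8*(1 + 3*(-8)) = 4664 - 8*(1 - 24) = 4664 - 8*(-23) = 4664 + 184 = 4848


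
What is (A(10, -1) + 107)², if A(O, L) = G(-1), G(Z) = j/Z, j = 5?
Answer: 10404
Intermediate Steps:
G(Z) = 5/Z
A(O, L) = -5 (A(O, L) = 5/(-1) = 5*(-1) = -5)
(A(10, -1) + 107)² = (-5 + 107)² = 102² = 10404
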